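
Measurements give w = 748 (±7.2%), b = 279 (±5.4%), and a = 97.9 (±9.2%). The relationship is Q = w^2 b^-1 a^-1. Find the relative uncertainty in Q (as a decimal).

0.179

Q is a product of powers, so relative uncertainties combine in quadrature:
  (2·δw/w)² = (2×0.0720)² = 0.0207;  (-1·δb/b)² = (-1×0.0540)² = 0.00292;  (-1·δa/a)² = (-1×0.0920)² = 0.00846
δQ/Q = √(0.0321) = 0.179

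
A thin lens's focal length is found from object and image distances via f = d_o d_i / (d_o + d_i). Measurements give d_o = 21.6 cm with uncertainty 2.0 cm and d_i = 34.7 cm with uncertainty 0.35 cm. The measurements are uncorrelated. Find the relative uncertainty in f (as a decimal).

∂f/∂d_o = (d_i/(d_o+d_i))² = 0.380;  ∂f/∂d_i = (d_o/(d_o+d_i))² = 0.147
δf = √((∂f/∂d_o · δd_o)² + (∂f/∂d_i · δd_i)²) = √(0.577 + 0.00265) = 0.761 cm
f = 13.3 cm, so δf/f = 0.761/13.3 = 0.0572.

0.0572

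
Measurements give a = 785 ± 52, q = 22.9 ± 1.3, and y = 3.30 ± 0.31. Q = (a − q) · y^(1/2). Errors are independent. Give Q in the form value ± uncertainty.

Let u = a − q = 762. δu = √(δa² + δq²) = √(2700 + 1.69) = 52.0, so δu/u = 0.0683.
Q is then a monomial in u, y:
δQ/Q = √((δu/u)² + (½·δy/y)²) = √(0.00466 + 0.00221) = 0.0829
Q = 1380, so δQ = 0.0829 × 1380 = 115.

1380 ± 115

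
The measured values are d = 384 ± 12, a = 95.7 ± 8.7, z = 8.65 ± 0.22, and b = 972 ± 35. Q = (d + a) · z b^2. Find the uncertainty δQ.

Let u = d + a = 480. δu = √(δd² + δa²) = √(144 + 75.7) = 14.8, so δu/u = 0.0309.
Q is then a monomial in u, z, b:
δQ/Q = √((δu/u)² + (1·δz/z)² + (2·δb/b)²) = √(0.000955 + 0.000647 + 0.00519) = 0.0824
Q = 3.92e+09, so δQ = 0.0824 × 3.92e+09 = 3.23e+08.

3.23e+08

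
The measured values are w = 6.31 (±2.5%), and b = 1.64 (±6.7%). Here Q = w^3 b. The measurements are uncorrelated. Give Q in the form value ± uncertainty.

Since Q is a product/quotient, work with relative uncertainties:
  (3·δw/w)² = (3×0.0250)² = 0.00563;  (1·δb/b)² = (1×0.0670)² = 0.00449
δQ/Q = √(0.0101) = 0.101
Q = 412, so δQ = 0.101 × 412 = 41.4.

412 ± 41.4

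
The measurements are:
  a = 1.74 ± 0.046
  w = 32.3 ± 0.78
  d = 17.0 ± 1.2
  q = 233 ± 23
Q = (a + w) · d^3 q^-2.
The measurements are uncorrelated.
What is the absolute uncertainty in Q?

0.895

Let u = a + w = 34.0. δu = √(δa² + δw²) = √(0.00212 + 0.608) = 0.781, so δu/u = 0.0230.
Q is then a monomial in u, d, q:
δQ/Q = √((δu/u)² + (3·δd/d)² + (-2·δq/q)²) = √(0.000527 + 0.0448 + 0.0390) = 0.290
Q = 3.08, so δQ = 0.290 × 3.08 = 0.895.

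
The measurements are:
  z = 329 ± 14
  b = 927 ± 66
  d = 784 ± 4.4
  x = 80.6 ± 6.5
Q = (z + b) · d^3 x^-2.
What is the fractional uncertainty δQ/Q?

0.171

Let u = z + b = 1260. δu = √(δz² + δb²) = √(196 + 4360) = 67.5, so δu/u = 0.0537.
Q is then a monomial in u, d, x:
δQ/Q = √((δu/u)² + (3·δd/d)² + (-2·δx/x)²) = √(0.00289 + 0.000283 + 0.0260) = 0.171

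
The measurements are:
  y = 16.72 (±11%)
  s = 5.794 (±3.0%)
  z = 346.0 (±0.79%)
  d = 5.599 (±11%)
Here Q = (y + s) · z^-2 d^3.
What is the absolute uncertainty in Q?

0.0112

Let u = y + s = 22.51. δu = √(δy² + δs²) = √(3.38 + 0.0302) = 1.85, so δu/u = 0.0821.
Q is then a monomial in u, z, d:
δQ/Q = √((δu/u)² + (-2·δz/z)² + (3·δd/d)²) = √(0.00673 + 0.000250 + 0.109) = 0.340
Q = 0.03301, so δQ = 0.340 × 0.03301 = 0.0112.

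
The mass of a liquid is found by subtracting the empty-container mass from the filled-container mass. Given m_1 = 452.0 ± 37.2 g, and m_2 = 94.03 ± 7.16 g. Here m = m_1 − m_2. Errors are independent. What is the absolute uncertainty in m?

37.9 g

For a sum/difference, combine absolute errors in quadrature:
  (δm_1)² = 1380;  (δm_2)² = 51.3
δm = √(1440) = 37.9 g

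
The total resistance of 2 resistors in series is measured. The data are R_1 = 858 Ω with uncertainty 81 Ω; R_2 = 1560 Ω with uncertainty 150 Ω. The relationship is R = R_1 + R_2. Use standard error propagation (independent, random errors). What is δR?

Sums and differences: (δR)² = Σ (cᵢ δxᵢ)².
  (δR_1)² = 6560;  (δR_2)² = 22500
δR = √(29100) = 170 Ω

170 Ω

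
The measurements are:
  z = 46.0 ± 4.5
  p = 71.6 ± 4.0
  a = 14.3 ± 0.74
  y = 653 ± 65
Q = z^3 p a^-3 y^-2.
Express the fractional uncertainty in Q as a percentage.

39.1%

Each factor contributes (exponent × relative error)² to (δQ/Q)²:
  (3·δz/z)² = (3×0.0978)² = 0.0861;  (1·δp/p)² = (1×0.0559)² = 0.00312;  (-3·δa/a)² = (-3×0.0517)² = 0.0241;  (-2·δy/y)² = (-2×0.0995)² = 0.0396
δQ/Q = √(0.153) = 0.391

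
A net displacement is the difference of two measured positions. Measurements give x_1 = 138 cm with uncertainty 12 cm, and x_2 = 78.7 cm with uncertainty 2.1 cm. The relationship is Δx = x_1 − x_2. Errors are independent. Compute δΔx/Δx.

0.205

Each term contributes (cᵢ δxᵢ)² to (δΔx)²:
  (δx_1)² = 144;  (δx_2)² = 4.41
δΔx = √(148) = 12.2 cm
Δx = 59.3 cm, so δΔx/Δx = 12.2/59.3 = 0.205.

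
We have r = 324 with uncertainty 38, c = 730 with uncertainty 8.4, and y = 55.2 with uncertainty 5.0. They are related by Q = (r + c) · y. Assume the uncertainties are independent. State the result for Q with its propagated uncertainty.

Let u = r + c = 1050. δu = √(δr² + δc²) = √(1440 + 70.6) = 38.9, so δu/u = 0.0369.
Q is then a monomial in u, y:
δQ/Q = √((δu/u)² + (1·δy/y)²) = √(0.00136 + 0.00820) = 0.0978
Q = 58200, so δQ = 0.0978 × 58200 = 5690.

58200 ± 5690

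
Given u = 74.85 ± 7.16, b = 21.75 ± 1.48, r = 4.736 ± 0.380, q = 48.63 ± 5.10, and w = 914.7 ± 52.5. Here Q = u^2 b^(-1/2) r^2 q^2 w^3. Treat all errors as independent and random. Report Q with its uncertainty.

Relative error in a monomial: (δQ/Q)² = Σ (nᵢ · δxᵢ/xᵢ)².
  (2·δu/u)² = (2×0.0957)² = 0.0366;  (−½·δb/b)² = (-0.5×0.0680)² = 0.00116;  (2·δr/r)² = (2×0.0802)² = 0.0258;  (2·δq/q)² = (2×0.105)² = 0.0440;  (3·δw/w)² = (3×0.0574)² = 0.0296
δQ/Q = √(0.137) = 0.370
Q = 4.877e+16, so δQ = 0.370 × 4.877e+16 = 1.81e+16.

(4.877 ± 1.81) × 10^16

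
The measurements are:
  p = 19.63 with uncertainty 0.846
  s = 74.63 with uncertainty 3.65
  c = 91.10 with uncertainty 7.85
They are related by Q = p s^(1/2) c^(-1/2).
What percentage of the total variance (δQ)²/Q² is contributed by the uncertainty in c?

43.1%

(δQ/Q)² = (1·δp/p)² + (½·δs/s)² + (−½·δc/c)²
  p term: (1×0.0431)² = 0.00186
  s term: (0.5×0.0489)² = 0.000598
  c term: (-0.5×0.0862)² = 0.00186
Total = 0.00431. Share from c = 0.00186/0.00431 = 0.431.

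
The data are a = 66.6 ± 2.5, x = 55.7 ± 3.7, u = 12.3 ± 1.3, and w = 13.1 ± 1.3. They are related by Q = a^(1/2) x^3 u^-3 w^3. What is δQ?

8.16e+05

Q is a product of powers, so relative uncertainties combine in quadrature:
  (½·δa/a)² = (0.5×0.0375)² = 0.000352;  (3·δx/x)² = (3×0.0664)² = 0.0397;  (-3·δu/u)² = (-3×0.106)² = 0.101;  (3·δw/w)² = (3×0.0992)² = 0.0886
δQ/Q = √(0.229) = 0.479
Q = 1.7e+06, so δQ = 0.479 × 1.7e+06 = 8.16e+05.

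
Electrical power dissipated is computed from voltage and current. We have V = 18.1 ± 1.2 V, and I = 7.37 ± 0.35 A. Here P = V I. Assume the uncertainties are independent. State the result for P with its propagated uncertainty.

Products/powers → add relative errors in quadrature, weighted by exponent:
  (1·δV/V)² = (1×0.0663)² = 0.00440;  (1·δI/I)² = (1×0.0475)² = 0.00226
δP/P = √(0.00665) = 0.0816
P = 133 W, so δP = 0.0816 × 133 = 10.9 W.

133 ± 10.9 W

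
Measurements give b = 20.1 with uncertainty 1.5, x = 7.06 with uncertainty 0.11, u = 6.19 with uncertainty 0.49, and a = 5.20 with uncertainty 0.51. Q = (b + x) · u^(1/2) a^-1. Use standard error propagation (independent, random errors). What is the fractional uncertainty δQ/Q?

0.119

Let w = b + x = 27.2. δw = √(δb² + δx²) = √(2.25 + 0.0121) = 1.50, so δw/w = 0.0554.
Q is then a monomial in w, u, a:
δQ/Q = √((δw/w)² + (½·δu/u)² + (-1·δa/a)²) = √(0.00307 + 0.00157 + 0.00962) = 0.119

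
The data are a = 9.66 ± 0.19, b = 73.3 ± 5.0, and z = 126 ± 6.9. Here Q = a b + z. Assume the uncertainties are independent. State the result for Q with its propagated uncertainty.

834 ± 50.7

Let p = a·b = 708. δp/p = √((1·δa/a)² + (1·δb/b)²) = √(0.000387 + 0.00465) = 0.0710, so δp = 50.3.
Q = p + z: δQ = √(δp² + δz²) = √(2530 + 47.6) = 50.7
Q = 834.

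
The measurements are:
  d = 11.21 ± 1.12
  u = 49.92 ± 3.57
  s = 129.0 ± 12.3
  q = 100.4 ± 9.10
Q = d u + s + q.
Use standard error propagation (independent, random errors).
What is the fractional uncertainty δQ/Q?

Let p = d·u = 559.6. δp/p = √((1·δd/d)² + (1·δu/u)²) = √(0.00998 + 0.00511) = 0.123, so δp = 68.8.
Q = p + s + q: δQ = √(δp² + δs² + δq²) = √(4730 + 151 + 82.8) = 70.4
Q = 789.0, so δQ/Q = 70.4/789.0 = 0.0893.

0.0893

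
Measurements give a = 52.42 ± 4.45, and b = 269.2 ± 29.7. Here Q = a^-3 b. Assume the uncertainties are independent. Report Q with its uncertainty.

0.001869 ± 0.000519

Each factor contributes (exponent × relative error)² to (δQ/Q)²:
  (-3·δa/a)² = (-3×0.0849)² = 0.0649;  (1·δb/b)² = (1×0.110)² = 0.0122
δQ/Q = √(0.0770) = 0.278
Q = 0.001869, so δQ = 0.278 × 0.001869 = 0.000519.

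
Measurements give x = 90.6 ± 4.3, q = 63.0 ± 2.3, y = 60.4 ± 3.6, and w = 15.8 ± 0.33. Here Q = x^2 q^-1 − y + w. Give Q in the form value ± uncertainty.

85.7 ± 13.7

Let p = x^2·q^-1 = 130. δp/p = √((2·δx/x)² + (-1·δq/q)²) = √(0.00901 + 0.00133) = 0.102, so δp = 13.3.
Q = p − y + w: δQ = √(δp² + δy² + δw²) = √(176 + 13.0 + 0.109) = 13.7
Q = 85.7.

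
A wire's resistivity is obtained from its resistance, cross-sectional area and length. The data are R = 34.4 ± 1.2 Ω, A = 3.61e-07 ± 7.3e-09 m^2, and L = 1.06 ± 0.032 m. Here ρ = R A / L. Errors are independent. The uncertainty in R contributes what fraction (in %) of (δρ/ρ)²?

48.0%

(δρ/ρ)² = (1·δR/R)² + (1·δA/A)² + (-1·δL/L)²
  R term: (1×0.0349)² = 0.00122
  A term: (1×0.0202)² = 0.000409
  L term: (-1×0.0302)² = 0.000911
Total = 0.00254. Share from R = 0.00122/0.00254 = 0.480.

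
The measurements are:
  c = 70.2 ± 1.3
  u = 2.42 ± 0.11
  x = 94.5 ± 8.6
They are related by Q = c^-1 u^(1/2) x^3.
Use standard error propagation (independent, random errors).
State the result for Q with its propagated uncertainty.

Q is a product of powers, so relative uncertainties combine in quadrature:
  (-1·δc/c)² = (-1×0.0185)² = 0.000343;  (½·δu/u)² = (0.5×0.0455)² = 0.000517;  (3·δx/x)² = (3×0.0910)² = 0.0745
δQ/Q = √(0.0754) = 0.275
Q = 18700, so δQ = 0.275 × 18700 = 5140.

18700 ± 5140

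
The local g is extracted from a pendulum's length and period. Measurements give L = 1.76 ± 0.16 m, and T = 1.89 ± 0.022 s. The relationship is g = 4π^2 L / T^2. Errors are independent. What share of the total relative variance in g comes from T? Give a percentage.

(δg/g)² = (1·δL/L)² + (-2·δT/T)²
  L term: (1×0.0909)² = 0.00826
  T term: (-2×0.0116)² = 0.000542
Total = 0.00881. Share from T = 0.000542/0.00881 = 0.0615.

6.15%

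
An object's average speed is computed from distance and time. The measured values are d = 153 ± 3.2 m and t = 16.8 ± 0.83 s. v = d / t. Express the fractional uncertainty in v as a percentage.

5.36%

v is a product of powers, so relative uncertainties combine in quadrature:
  (1·δd/d)² = (1×0.0209)² = 0.000437;  (-1·δt/t)² = (-1×0.0494)² = 0.00244
δv/v = √(0.00288) = 0.0536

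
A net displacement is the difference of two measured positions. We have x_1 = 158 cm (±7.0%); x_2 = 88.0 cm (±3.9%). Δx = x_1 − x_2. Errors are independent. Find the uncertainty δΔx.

11.6 cm

Sums and differences: (δΔx)² = Σ (cᵢ δxᵢ)².
  (δx_1)² = 122;  (δx_2)² = 11.8
δΔx = √(134) = 11.6 cm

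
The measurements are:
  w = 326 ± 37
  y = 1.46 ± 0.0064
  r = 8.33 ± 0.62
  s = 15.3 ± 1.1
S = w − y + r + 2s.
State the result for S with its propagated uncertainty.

Sums and differences: (δS)² = Σ (cᵢ δxᵢ)².
  (δw)² = 1370;  (δy)² = 4.1e-05;  (δr)² = 0.384;  (2·δs)² = 4.84
δS = √(1370) = 37.1
S = 363.

363 ± 37.1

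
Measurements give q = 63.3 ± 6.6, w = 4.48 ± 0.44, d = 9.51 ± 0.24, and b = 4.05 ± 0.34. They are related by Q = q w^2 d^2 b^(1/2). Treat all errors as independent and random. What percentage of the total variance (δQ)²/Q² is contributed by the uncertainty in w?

71.8%

(δQ/Q)² = (1·δq/q)² + (2·δw/w)² + (2·δd/d)² + (½·δb/b)²
  q term: (1×0.104)² = 0.0109
  w term: (2×0.0982)² = 0.0386
  d term: (2×0.0252)² = 0.00255
  b term: (0.5×0.0840)² = 0.00176
Total = 0.0538. Share from w = 0.0386/0.0538 = 0.718.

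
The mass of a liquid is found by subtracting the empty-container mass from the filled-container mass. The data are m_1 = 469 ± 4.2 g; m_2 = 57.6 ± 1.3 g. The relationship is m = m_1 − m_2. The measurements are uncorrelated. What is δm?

Each term contributes (cᵢ δxᵢ)² to (δm)²:
  (δm_1)² = 17.6;  (δm_2)² = 1.69
δm = √(19.3) = 4.40 g

4.40 g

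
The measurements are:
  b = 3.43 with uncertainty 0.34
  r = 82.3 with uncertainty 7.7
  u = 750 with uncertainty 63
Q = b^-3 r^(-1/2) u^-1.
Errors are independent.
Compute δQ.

Relative error in a monomial: (δQ/Q)² = Σ (nᵢ · δxᵢ/xᵢ)².
  (-3·δb/b)² = (-3×0.0991)² = 0.0884;  (−½·δr/r)² = (-0.5×0.0936)² = 0.00219;  (-1·δu/u)² = (-1×0.0840)² = 0.00706
δQ/Q = √(0.0977) = 0.313
Q = 3.64e-06, so δQ = 0.313 × 3.64e-06 = 1.14e-06.

1.14e-06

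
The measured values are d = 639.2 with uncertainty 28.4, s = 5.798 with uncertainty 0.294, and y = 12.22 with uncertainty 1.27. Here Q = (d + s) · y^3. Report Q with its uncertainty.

Let u = d + s = 645.0. δu = √(δd² + δs²) = √(807 + 0.0864) = 28.4, so δu/u = 0.0440.
Q is then a monomial in u, y:
δQ/Q = √((δu/u)² + (3·δy/y)²) = √(0.00194 + 0.0972) = 0.315
Q = 1.177e+06, so δQ = 0.315 × 1.177e+06 = 3.71e+05.

(1.177 ± 0.371) × 10^6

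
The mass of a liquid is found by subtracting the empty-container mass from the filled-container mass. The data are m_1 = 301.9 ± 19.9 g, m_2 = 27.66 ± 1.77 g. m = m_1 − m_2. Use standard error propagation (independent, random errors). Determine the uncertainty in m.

20.0 g

For a sum/difference, combine absolute errors in quadrature:
  (δm_1)² = 396;  (δm_2)² = 3.13
δm = √(399) = 20.0 g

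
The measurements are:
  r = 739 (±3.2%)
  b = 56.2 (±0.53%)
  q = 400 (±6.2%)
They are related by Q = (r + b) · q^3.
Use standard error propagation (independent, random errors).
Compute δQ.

9.59e+09

Let u = r + b = 795. δu = √(δr² + δb²) = √(559 + 0.0887) = 23.6, so δu/u = 0.0297.
Q is then a monomial in u, q:
δQ/Q = √((δu/u)² + (3·δq/q)²) = √(0.000885 + 0.0346) = 0.188
Q = 5.09e+10, so δQ = 0.188 × 5.09e+10 = 9.59e+09.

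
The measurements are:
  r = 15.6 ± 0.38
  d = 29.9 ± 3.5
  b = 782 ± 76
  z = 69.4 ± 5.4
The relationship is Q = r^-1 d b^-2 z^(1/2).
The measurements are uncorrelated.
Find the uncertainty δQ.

6.04e-06

Q is a product of powers, so relative uncertainties combine in quadrature:
  (-1·δr/r)² = (-1×0.0244)² = 0.000593;  (1·δd/d)² = (1×0.117)² = 0.0137;  (-2·δb/b)² = (-2×0.0972)² = 0.0378;  (½·δz/z)² = (0.5×0.0778)² = 0.00151
δQ/Q = √(0.0536) = 0.231
Q = 2.61e-05, so δQ = 0.231 × 2.61e-05 = 6.04e-06.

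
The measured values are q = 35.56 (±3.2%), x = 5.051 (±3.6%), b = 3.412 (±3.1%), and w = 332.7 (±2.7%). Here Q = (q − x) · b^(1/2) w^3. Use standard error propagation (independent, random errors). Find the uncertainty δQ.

1.88e+08

Let u = q − x = 30.51. δu = √(δq² + δx²) = √(1.29 + 0.0331) = 1.15, so δu/u = 0.0378.
Q is then a monomial in u, b, w:
δQ/Q = √((δu/u)² + (½·δb/b)² + (3·δw/w)²) = √(0.00143 + 0.000240 + 0.00656) = 0.0907
Q = 2.075e+09, so δQ = 0.0907 × 2.075e+09 = 1.88e+08.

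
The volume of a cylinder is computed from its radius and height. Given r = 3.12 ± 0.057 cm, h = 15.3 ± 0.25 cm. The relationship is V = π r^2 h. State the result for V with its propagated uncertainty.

Products/powers → add relative errors in quadrature, weighted by exponent:
  (2·δr/r)² = (2×0.0183)² = 0.00134;  (1·δh/h)² = (1×0.0163)² = 0.000267
δV/V = √(0.00160) = 0.0400
V = 468 cm^3, so δV = 0.0400 × 468 = 18.7 cm^3.

468 ± 18.7 cm^3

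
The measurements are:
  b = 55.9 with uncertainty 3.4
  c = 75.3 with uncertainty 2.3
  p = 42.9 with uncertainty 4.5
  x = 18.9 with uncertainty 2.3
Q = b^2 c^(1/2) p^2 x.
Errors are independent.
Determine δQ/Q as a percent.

Since Q is a product/quotient, work with relative uncertainties:
  (2·δb/b)² = (2×0.0608)² = 0.0148;  (½·δc/c)² = (0.5×0.0305)² = 0.000233;  (2·δp/p)² = (2×0.105)² = 0.0440;  (1·δx/x)² = (1×0.122)² = 0.0148
δQ/Q = √(0.0739) = 0.272

27.2%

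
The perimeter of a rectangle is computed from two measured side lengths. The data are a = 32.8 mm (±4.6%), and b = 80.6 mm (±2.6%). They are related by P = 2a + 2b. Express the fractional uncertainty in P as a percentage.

2.28%

P is a linear combination, so absolute uncertainties add in quadrature:
  (2·δa)² = 9.11;  (2·δb)² = 17.6
δP = √(26.7) = 5.16 mm
P = 227 mm, so δP/P = 5.16/227 = 0.0228.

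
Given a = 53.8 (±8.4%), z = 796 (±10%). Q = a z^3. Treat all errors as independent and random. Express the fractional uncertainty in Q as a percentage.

31.2%

Products/powers → add relative errors in quadrature, weighted by exponent:
  (1·δa/a)² = (1×0.0840)² = 0.00706;  (3·δz/z)² = (3×0.100)² = 0.0900
δQ/Q = √(0.0971) = 0.312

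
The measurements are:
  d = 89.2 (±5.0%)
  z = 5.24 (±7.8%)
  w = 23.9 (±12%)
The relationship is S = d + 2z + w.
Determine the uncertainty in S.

Sums and differences: (δS)² = Σ (cᵢ δxᵢ)².
  (δd)² = 19.9;  (2·δz)² = 0.668;  (δw)² = 8.23
δS = √(28.8) = 5.37

5.37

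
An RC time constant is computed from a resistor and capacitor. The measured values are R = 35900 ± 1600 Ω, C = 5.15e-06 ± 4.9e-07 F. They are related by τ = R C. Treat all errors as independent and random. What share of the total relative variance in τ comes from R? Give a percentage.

(δτ/τ)² = (1·δR/R)² + (1·δC/C)²
  R term: (1×0.0446)² = 0.00199
  C term: (1×0.0951)² = 0.00905
Total = 0.0110. Share from R = 0.00199/0.0110 = 0.180.

18.0%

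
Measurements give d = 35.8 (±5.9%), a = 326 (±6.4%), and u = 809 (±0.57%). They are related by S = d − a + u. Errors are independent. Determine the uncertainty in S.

Each term contributes (cᵢ δxᵢ)² to (δS)²:
  (δd)² = 4.46;  (δa)² = 435;  (δu)² = 21.3
δS = √(461) = 21.5

21.5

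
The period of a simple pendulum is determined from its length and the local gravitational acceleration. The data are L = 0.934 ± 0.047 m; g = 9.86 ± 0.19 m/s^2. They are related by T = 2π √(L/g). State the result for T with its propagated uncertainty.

1.93 ± 0.0521 s

Each factor contributes (exponent × relative error)² to (δT/T)²:
  (½·δL/L)² = (0.5×0.0503)² = 0.000633;  (−½·δg/g)² = (-0.5×0.0193)² = 9.28e-05
δT/T = √(0.000726) = 0.0269
T = 1.93 s, so δT = 0.0269 × 1.93 = 0.0521 s.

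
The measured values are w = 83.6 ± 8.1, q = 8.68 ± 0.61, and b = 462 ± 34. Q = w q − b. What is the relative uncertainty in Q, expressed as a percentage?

35.4%

Let p = w·q = 726. δp/p = √((1·δw/w)² + (1·δq/q)²) = √(0.00939 + 0.00494) = 0.120, so δp = 86.9.
Q = p − b: δQ = √(δp² + δb²) = √(7540 + 1160) = 93.3
Q = 264, so δQ/Q = 93.3/264 = 0.354.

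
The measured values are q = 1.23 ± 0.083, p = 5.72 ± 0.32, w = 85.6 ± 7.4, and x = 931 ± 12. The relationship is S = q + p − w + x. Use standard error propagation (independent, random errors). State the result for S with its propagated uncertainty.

852 ± 14.1

For a sum/difference, combine absolute errors in quadrature:
  (δq)² = 0.00689;  (δp)² = 0.102;  (δw)² = 54.8;  (δx)² = 144
δS = √(199) = 14.1
S = 852.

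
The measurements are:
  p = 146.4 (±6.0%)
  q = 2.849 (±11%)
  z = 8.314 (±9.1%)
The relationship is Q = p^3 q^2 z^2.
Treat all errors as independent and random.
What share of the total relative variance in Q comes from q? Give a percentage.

42.5%

(δQ/Q)² = (3·δp/p)² + (2·δq/q)² + (2·δz/z)²
  p term: (3×0.0600)² = 0.0324
  q term: (2×0.110)² = 0.0484
  z term: (2×0.0910)² = 0.0331
Total = 0.114. Share from q = 0.0484/0.114 = 0.425.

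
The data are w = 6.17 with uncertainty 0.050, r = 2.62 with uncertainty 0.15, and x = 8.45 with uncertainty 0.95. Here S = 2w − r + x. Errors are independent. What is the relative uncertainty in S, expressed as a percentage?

Each term contributes (cᵢ δxᵢ)² to (δS)²:
  (2·δw)² = 0.0100;  (δr)² = 0.0225;  (δx)² = 0.902
δS = √(0.935) = 0.967
S = 18.2, so δS/S = 0.967/18.2 = 0.0532.

5.32%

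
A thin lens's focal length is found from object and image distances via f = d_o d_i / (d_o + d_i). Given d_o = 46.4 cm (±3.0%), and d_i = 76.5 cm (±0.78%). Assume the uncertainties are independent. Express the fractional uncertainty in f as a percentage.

∂f/∂d_o = (d_i/(d_o+d_i))² = 0.387;  ∂f/∂d_i = (d_o/(d_o+d_i))² = 0.143
δf = √((∂f/∂d_o · δd_o)² + (∂f/∂d_i · δd_i)²) = √(0.291 + 0.00723) = 0.546 cm
f = 28.9 cm, so δf/f = 0.546/28.9 = 0.0189.

1.89%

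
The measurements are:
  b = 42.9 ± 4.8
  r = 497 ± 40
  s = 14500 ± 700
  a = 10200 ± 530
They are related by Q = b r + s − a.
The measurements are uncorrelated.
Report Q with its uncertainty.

25600 ± 3070

Let p = b·r = 21300. δp/p = √((1·δb/b)² + (1·δr/r)²) = √(0.0125 + 0.00648) = 0.138, so δp = 2940.
Q = p + s − a: δQ = √(δp² + δs² + δa²) = √(8.64e+06 + 4.9e+05 + 2.81e+05) = 3070
Q = 25600.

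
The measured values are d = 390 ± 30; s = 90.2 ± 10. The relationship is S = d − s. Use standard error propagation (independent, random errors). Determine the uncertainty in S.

Each term contributes (cᵢ δxᵢ)² to (δS)²:
  (δd)² = 900;  (δs)² = 100
δS = √(1000) = 31.6

31.6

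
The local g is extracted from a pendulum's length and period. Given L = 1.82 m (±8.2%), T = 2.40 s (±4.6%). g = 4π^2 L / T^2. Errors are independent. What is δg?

1.54 m/s^2

Products/powers → add relative errors in quadrature, weighted by exponent:
  (1·δL/L)² = (1×0.0820)² = 0.00672;  (-2·δT/T)² = (-2×0.0460)² = 0.00846
δg/g = √(0.0152) = 0.123
g = 12.5 m/s^2, so δg = 0.123 × 12.5 = 1.54 m/s^2.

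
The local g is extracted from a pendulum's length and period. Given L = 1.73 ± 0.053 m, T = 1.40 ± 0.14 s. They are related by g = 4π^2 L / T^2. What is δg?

7.05 m/s^2

Since g is a product/quotient, work with relative uncertainties:
  (1·δL/L)² = (1×0.0306)² = 0.000939;  (-2·δT/T)² = (-2×0.100)² = 0.0400
δg/g = √(0.0409) = 0.202
g = 34.8 m/s^2, so δg = 0.202 × 34.8 = 7.05 m/s^2.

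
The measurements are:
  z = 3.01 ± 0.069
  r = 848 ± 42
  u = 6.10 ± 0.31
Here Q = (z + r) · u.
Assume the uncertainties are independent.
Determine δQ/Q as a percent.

7.08%

Let w = z + r = 851. δw = √(δz² + δr²) = √(0.00476 + 1760) = 42.0, so δw/w = 0.0494.
Q is then a monomial in w, u:
δQ/Q = √((δw/w)² + (1·δu/u)²) = √(0.00244 + 0.00258) = 0.0708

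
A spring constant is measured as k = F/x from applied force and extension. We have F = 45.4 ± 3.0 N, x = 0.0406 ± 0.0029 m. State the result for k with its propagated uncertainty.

1120 ± 109 N/m

k is a product of powers, so relative uncertainties combine in quadrature:
  (1·δF/F)² = (1×0.0661)² = 0.00437;  (-1·δx/x)² = (-1×0.0714)² = 0.00510
δk/k = √(0.00947) = 0.0973
k = 1120 N/m, so δk = 0.0973 × 1120 = 109 N/m.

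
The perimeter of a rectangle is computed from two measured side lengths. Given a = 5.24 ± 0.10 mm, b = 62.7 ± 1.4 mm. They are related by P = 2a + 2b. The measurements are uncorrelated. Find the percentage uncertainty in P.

2.07%

Sums and differences: (δP)² = Σ (cᵢ δxᵢ)².
  (2·δa)² = 0.0400;  (2·δb)² = 7.84
δP = √(7.88) = 2.81 mm
P = 136 mm, so δP/P = 2.81/136 = 0.0207.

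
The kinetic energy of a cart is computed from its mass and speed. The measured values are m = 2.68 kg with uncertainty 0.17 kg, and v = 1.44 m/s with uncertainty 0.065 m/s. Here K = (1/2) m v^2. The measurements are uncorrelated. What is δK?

0.307 J

For a monomial K ∝ m, v^2, fractional errors add in quadrature:
  (1·δm/m)² = (1×0.0634)² = 0.00402;  (2·δv/v)² = (2×0.0451)² = 0.00815
δK/K = √(0.0122) = 0.110
K = 2.78 J, so δK = 0.110 × 2.78 = 0.307 J.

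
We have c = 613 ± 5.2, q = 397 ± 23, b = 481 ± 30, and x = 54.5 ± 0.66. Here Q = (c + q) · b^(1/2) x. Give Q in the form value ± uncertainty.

Let u = c + q = 1010. δu = √(δc² + δq²) = √(27.0 + 529) = 23.6, so δu/u = 0.0233.
Q is then a monomial in u, b, x:
δQ/Q = √((δu/u)² + (½·δb/b)² + (1·δx/x)²) = √(0.000545 + 0.000973 + 0.000147) = 0.0408
Q = 1.21e+06, so δQ = 0.0408 × 1.21e+06 = 49200.

(1.21 ± 0.0492) × 10^6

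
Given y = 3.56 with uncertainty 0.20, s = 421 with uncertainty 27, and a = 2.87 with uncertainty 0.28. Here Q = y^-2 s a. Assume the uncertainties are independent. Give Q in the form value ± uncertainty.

95.3 ± 15.4

Since Q is a product/quotient, work with relative uncertainties:
  (-2·δy/y)² = (-2×0.0562)² = 0.0126;  (1·δs/s)² = (1×0.0641)² = 0.00411;  (1·δa/a)² = (1×0.0976)² = 0.00952
δQ/Q = √(0.0263) = 0.162
Q = 95.3, so δQ = 0.162 × 95.3 = 15.4.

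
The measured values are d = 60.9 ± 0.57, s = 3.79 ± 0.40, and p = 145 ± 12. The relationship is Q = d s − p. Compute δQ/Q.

Let w = d·s = 231. δw/w = √((1·δd/d)² + (1·δs/s)²) = √(8.76e-05 + 0.0111) = 0.106, so δw = 24.5.
Q = w − p: δQ = √(δw² + δp²) = √(598 + 144) = 27.2
Q = 85.8, so δQ/Q = 27.2/85.8 = 0.317.

0.317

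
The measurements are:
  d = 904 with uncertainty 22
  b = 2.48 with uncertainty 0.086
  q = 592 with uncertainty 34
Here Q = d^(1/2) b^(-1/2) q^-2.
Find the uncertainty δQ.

Relative error in a monomial: (δQ/Q)² = Σ (nᵢ · δxᵢ/xᵢ)².
  (½·δd/d)² = (0.5×0.0243)² = 0.000148;  (−½·δb/b)² = (-0.5×0.0347)² = 0.000301;  (-2·δq/q)² = (-2×0.0574)² = 0.0132
δQ/Q = √(0.0136) = 0.117
Q = 5.45e-05, so δQ = 0.117 × 5.45e-05 = 6.36e-06.

6.36e-06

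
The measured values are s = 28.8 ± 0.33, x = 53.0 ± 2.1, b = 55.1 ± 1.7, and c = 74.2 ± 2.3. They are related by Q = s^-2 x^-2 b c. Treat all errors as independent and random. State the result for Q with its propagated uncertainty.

Since Q is a product/quotient, work with relative uncertainties:
  (-2·δs/s)² = (-2×0.0115)² = 0.000525;  (-2·δx/x)² = (-2×0.0396)² = 0.00628;  (1·δb/b)² = (1×0.0309)² = 0.000952;  (1·δc/c)² = (1×0.0310)² = 0.000961
δQ/Q = √(0.00872) = 0.0934
Q = 0.00175, so δQ = 0.0934 × 0.00175 = 0.000164.

0.00175 ± 0.000164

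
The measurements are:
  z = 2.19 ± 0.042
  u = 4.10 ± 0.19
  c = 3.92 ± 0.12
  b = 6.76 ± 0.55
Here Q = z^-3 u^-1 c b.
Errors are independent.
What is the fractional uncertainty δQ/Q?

0.114

For a monomial Q ∝ z^-3, u^-1, c, b, fractional errors add in quadrature:
  (-3·δz/z)² = (-3×0.0192)² = 0.00331;  (-1·δu/u)² = (-1×0.0463)² = 0.00215;  (1·δc/c)² = (1×0.0306)² = 0.000937;  (1·δb/b)² = (1×0.0814)² = 0.00662
δQ/Q = √(0.0130) = 0.114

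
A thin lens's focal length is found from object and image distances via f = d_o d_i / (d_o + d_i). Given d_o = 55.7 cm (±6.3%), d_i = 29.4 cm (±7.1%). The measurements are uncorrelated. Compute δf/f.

0.0513

∂f/∂d_o = (d_i/(d_o+d_i))² = 0.119;  ∂f/∂d_i = (d_o/(d_o+d_i))² = 0.428
δf = √((∂f/∂d_o · δd_o)² + (∂f/∂d_i · δd_i)²) = √(0.175 + 0.800) = 0.987 cm
f = 19.2 cm, so δf/f = 0.987/19.2 = 0.0513.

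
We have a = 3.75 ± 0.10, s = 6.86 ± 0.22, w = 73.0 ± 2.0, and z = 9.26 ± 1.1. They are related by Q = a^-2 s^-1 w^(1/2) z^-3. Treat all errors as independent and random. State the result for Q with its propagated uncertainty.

Q is a product of powers, so relative uncertainties combine in quadrature:
  (-2·δa/a)² = (-2×0.0267)² = 0.00284;  (-1·δs/s)² = (-1×0.0321)² = 0.00103;  (½·δw/w)² = (0.5×0.0274)² = 0.000188;  (-3·δz/z)² = (-3×0.119)² = 0.127
δQ/Q = √(0.131) = 0.362
Q = 0.000112, so δQ = 0.362 × 0.000112 = 4.04e-05.

(1.12 ± 0.404) × 10^-4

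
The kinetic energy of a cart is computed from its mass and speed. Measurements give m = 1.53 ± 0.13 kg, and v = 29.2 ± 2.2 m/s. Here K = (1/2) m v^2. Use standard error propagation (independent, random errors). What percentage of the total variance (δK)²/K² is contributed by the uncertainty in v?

(δK/K)² = (1·δm/m)² + (2·δv/v)²
  m term: (1×0.0850)² = 0.00722
  v term: (2×0.0753)² = 0.0227
Total = 0.0299. Share from v = 0.0227/0.0299 = 0.759.

75.9%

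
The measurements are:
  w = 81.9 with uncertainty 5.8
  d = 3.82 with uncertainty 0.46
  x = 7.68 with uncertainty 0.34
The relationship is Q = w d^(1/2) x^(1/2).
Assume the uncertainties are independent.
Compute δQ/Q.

Relative error in a monomial: (δQ/Q)² = Σ (nᵢ · δxᵢ/xᵢ)².
  (1·δw/w)² = (1×0.0708)² = 0.00502;  (½·δd/d)² = (0.5×0.120)² = 0.00363;  (½·δx/x)² = (0.5×0.0443)² = 0.000490
δQ/Q = √(0.00913) = 0.0956

0.0956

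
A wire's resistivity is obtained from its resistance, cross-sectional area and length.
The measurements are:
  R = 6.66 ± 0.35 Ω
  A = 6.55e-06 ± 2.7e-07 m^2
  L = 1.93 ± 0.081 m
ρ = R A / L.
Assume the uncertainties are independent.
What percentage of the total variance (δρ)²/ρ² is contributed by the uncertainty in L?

28.3%

(δρ/ρ)² = (1·δR/R)² + (1·δA/A)² + (-1·δL/L)²
  R term: (1×0.0526)² = 0.00276
  A term: (1×0.0412)² = 0.00170
  L term: (-1×0.0420)² = 0.00176
Total = 0.00622. Share from L = 0.00176/0.00622 = 0.283.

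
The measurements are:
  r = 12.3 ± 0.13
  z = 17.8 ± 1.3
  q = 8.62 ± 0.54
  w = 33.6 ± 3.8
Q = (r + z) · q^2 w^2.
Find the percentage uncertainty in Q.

26.2%

Let u = r + z = 30.1. δu = √(δr² + δz²) = √(0.0169 + 1.69) = 1.31, so δu/u = 0.0434.
Q is then a monomial in u, q, w:
δQ/Q = √((δu/u)² + (2·δq/q)² + (2·δw/w)²) = √(0.00188 + 0.0157 + 0.0512) = 0.262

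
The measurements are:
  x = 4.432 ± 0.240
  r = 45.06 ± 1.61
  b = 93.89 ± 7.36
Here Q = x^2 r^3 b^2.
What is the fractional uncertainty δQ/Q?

Q is a product of powers, so relative uncertainties combine in quadrature:
  (2·δx/x)² = (2×0.0542)² = 0.0117;  (3·δr/r)² = (3×0.0357)² = 0.0115;  (2·δb/b)² = (2×0.0784)² = 0.0246
δQ/Q = √(0.0478) = 0.219

0.219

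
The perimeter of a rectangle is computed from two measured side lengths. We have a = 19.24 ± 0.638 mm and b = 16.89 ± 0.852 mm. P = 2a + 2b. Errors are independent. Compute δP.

2.13 mm

Sums and differences: (δP)² = Σ (cᵢ δxᵢ)².
  (2·δa)² = 1.63;  (2·δb)² = 2.90
δP = √(4.53) = 2.13 mm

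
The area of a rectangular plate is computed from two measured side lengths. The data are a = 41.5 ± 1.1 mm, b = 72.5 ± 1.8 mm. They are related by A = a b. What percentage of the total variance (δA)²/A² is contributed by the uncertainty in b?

(δA/A)² = (1·δa/a)² + (1·δb/b)²
  a term: (1×0.0265)² = 0.000703
  b term: (1×0.0248)² = 0.000616
Total = 0.00132. Share from b = 0.000616/0.00132 = 0.467.

46.7%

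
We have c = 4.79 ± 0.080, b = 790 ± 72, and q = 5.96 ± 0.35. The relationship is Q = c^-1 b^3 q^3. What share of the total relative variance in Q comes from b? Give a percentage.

70.5%

(δQ/Q)² = (-1·δc/c)² + (3·δb/b)² + (3·δq/q)²
  c term: (-1×0.0167)² = 0.000279
  b term: (3×0.0911)² = 0.0748
  q term: (3×0.0587)² = 0.0310
Total = 0.106. Share from b = 0.0748/0.106 = 0.705.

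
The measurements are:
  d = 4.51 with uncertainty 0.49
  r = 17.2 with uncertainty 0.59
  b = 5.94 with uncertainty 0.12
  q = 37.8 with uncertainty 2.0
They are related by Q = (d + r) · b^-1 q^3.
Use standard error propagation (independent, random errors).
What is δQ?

Let u = d + r = 21.7. δu = √(δd² + δr²) = √(0.240 + 0.348) = 0.767, so δu/u = 0.0353.
Q is then a monomial in u, b, q:
δQ/Q = √((δu/u)² + (-1·δb/b)² + (3·δq/q)²) = √(0.00125 + 0.000408 + 0.0252) = 0.164
Q = 1.97e+05, so δQ = 0.164 × 1.97e+05 = 32300.

32300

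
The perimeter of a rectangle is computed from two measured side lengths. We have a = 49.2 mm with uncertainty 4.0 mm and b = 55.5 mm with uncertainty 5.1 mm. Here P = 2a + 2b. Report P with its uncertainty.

209 ± 13.0 mm

Sums and differences: (δP)² = Σ (cᵢ δxᵢ)².
  (2·δa)² = 64.0;  (2·δb)² = 104
δP = √(168) = 13.0 mm
P = 209 mm.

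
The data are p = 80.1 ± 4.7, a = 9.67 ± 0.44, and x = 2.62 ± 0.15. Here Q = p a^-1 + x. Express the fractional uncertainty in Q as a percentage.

5.81%

Let w = p·a^-1 = 8.28. δw/w = √((1·δp/p)² + (-1·δa/a)²) = √(0.00344 + 0.00207) = 0.0743, so δw = 0.615.
Q = w + x: δQ = √(δw² + δx²) = √(0.378 + 0.0225) = 0.633
Q = 10.9, so δQ/Q = 0.633/10.9 = 0.0581.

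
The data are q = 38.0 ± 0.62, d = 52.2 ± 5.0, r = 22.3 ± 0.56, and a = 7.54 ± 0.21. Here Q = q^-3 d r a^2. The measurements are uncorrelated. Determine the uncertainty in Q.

For a monomial Q ∝ q^-3, d, r, a^2, fractional errors add in quadrature:
  (-3·δq/q)² = (-3×0.0163)² = 0.00240;  (1·δd/d)² = (1×0.0958)² = 0.00917;  (1·δr/r)² = (1×0.0251)² = 0.000631;  (2·δa/a)² = (2×0.0279)² = 0.00310
δQ/Q = √(0.0153) = 0.124
Q = 1.21, so δQ = 0.124 × 1.21 = 0.149.

0.149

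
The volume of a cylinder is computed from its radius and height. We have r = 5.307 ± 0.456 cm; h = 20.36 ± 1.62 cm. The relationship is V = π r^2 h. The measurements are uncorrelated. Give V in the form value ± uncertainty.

1801 ± 341 cm^3

For a monomial V ∝ r^2, h, fractional errors add in quadrature:
  (2·δr/r)² = (2×0.0859)² = 0.0295;  (1·δh/h)² = (1×0.0796)² = 0.00633
δV/V = √(0.0359) = 0.189
V = 1801 cm^3, so δV = 0.189 × 1801 = 341 cm^3.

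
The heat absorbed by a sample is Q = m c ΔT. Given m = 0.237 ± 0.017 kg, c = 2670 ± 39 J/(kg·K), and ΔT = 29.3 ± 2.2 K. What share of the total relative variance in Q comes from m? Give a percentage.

46.8%

(δQ/Q)² = (1·δm/m)² + (1·δc/c)² + (1·δΔT/ΔT)²
  m term: (1×0.0717)² = 0.00515
  c term: (1×0.0146)² = 0.000213
  ΔT term: (1×0.0751)² = 0.00564
Total = 0.0110. Share from m = 0.00515/0.0110 = 0.468.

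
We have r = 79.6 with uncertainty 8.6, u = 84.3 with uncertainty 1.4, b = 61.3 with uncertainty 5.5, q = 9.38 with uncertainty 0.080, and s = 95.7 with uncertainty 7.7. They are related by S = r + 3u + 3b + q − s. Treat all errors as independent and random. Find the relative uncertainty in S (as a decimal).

0.0478

Absolute uncertainties add in quadrature for a linear combination:
  (δr)² = 74.0;  (3·δu)² = 17.6;  (3·δb)² = 272;  (δq)² = 0.00640;  (δs)² = 59.3
δS = √(423) = 20.6
S = 430, so δS/S = 20.6/430 = 0.0478.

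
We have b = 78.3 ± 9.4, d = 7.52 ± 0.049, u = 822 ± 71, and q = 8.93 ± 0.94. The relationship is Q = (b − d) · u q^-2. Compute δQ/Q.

0.263

Let w = b − d = 70.8. δw = √(δb² + δd²) = √(88.4 + 0.00240) = 9.40, so δw/w = 0.133.
Q is then a monomial in w, u, q:
δQ/Q = √((δw/w)² + (1·δu/u)² + (-2·δq/q)²) = √(0.0176 + 0.00746 + 0.0443) = 0.263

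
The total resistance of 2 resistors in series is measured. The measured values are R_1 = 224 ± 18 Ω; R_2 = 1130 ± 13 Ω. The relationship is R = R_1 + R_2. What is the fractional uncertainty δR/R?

Sums and differences: (δR)² = Σ (cᵢ δxᵢ)².
  (δR_1)² = 324;  (δR_2)² = 169
δR = √(493) = 22.2 Ω
R = 1350 Ω, so δR/R = 22.2/1350 = 0.0164.

0.0164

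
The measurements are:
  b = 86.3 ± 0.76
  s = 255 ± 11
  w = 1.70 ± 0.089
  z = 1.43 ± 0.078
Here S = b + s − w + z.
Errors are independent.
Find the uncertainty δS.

11.0

Each term contributes (cᵢ δxᵢ)² to (δS)²:
  (δb)² = 0.578;  (δs)² = 121;  (δw)² = 0.00792;  (δz)² = 0.00608
δS = √(122) = 11.0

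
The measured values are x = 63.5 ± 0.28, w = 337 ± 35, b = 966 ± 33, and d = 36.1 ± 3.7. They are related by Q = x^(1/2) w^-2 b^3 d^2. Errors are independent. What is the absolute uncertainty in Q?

Relative error in a monomial: (δQ/Q)² = Σ (nᵢ · δxᵢ/xᵢ)².
  (½·δx/x)² = (0.5×0.00441)² = 4.86e-06;  (-2·δw/w)² = (-2×0.104)² = 0.0431;  (3·δb/b)² = (3×0.0342)² = 0.0105;  (2·δd/d)² = (2×0.102)² = 0.0420
δQ/Q = √(0.0957) = 0.309
Q = 8.24e+07, so δQ = 0.309 × 8.24e+07 = 2.55e+07.

2.55e+07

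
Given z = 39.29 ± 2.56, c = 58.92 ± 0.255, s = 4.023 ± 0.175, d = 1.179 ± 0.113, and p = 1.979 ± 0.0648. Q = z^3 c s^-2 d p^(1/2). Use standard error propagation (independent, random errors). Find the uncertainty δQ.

86100

Relative error in a monomial: (δQ/Q)² = Σ (nᵢ · δxᵢ/xᵢ)².
  (3·δz/z)² = (3×0.0652)² = 0.0382;  (1·δc/c)² = (1×0.00433)² = 1.87e-05;  (-2·δs/s)² = (-2×0.0435)² = 0.00757;  (1·δd/d)² = (1×0.0958)² = 0.00919;  (½·δp/p)² = (0.5×0.0327)² = 0.000268
δQ/Q = √(0.0553) = 0.235
Q = 366200, so δQ = 0.235 × 366200 = 86100.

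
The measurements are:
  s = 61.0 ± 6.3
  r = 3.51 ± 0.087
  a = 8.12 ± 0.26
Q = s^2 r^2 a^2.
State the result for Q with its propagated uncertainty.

Relative error in a monomial: (δQ/Q)² = Σ (nᵢ · δxᵢ/xᵢ)².
  (2·δs/s)² = (2×0.103)² = 0.0427;  (2·δr/r)² = (2×0.0248)² = 0.00246;  (2·δa/a)² = (2×0.0320)² = 0.00410
δQ/Q = √(0.0492) = 0.222
Q = 3.02e+06, so δQ = 0.222 × 3.02e+06 = 6.71e+05.

(3.02 ± 0.671) × 10^6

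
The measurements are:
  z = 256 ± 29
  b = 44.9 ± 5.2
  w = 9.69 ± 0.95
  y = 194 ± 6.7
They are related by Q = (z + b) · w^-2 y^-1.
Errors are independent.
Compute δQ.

Let u = z + b = 301. δu = √(δz² + δb²) = √(841 + 27.0) = 29.5, so δu/u = 0.0979.
Q is then a monomial in u, w, y:
δQ/Q = √((δu/u)² + (-2·δw/w)² + (-1·δy/y)²) = √(0.00959 + 0.0384 + 0.00119) = 0.222
Q = 0.0165, so δQ = 0.222 × 0.0165 = 0.00366.

0.00366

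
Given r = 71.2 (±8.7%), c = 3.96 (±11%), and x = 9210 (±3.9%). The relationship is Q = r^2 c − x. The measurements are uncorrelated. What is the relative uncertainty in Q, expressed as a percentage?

38.2%

Let p = r^2·c = 20100. δp/p = √((2·δr/r)² + (1·δc/c)²) = √(0.0303 + 0.0121) = 0.206, so δp = 4130.
Q = p − x: δQ = √(δp² + δx²) = √(1.71e+07 + 1.29e+05) = 4150
Q = 10900, so δQ/Q = 4150/10900 = 0.382.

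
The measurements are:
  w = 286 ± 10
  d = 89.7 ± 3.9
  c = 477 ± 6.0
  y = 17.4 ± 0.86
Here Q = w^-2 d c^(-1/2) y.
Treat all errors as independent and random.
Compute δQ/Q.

0.0962

Q is a product of powers, so relative uncertainties combine in quadrature:
  (-2·δw/w)² = (-2×0.0350)² = 0.00489;  (1·δd/d)² = (1×0.0435)² = 0.00189;  (−½·δc/c)² = (-0.5×0.0126)² = 3.96e-05;  (1·δy/y)² = (1×0.0494)² = 0.00244
δQ/Q = √(0.00926) = 0.0962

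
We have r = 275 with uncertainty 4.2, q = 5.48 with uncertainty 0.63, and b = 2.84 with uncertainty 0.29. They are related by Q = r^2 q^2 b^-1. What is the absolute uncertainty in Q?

Relative error in a monomial: (δQ/Q)² = Σ (nᵢ · δxᵢ/xᵢ)².
  (2·δr/r)² = (2×0.0153)² = 0.000933;  (2·δq/q)² = (2×0.115)² = 0.0529;  (-1·δb/b)² = (-1×0.102)² = 0.0104
δQ/Q = √(0.0642) = 0.253
Q = 8e+05, so δQ = 0.253 × 8e+05 = 2.03e+05.

2.03e+05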